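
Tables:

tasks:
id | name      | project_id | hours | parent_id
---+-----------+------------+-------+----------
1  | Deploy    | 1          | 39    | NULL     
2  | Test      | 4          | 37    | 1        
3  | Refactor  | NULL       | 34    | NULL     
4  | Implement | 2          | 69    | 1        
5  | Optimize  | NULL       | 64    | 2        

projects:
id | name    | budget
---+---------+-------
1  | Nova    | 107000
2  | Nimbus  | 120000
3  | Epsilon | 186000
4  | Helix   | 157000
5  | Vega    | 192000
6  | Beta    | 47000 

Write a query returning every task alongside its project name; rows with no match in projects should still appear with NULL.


LEFT JOIN keeps every row from tasks (the left table); where project_id has no match in projects, the project columns become NULL. Walk through each task:
  - task 1 (Deploy): project_id=1 -> matches Nova
  - task 2 (Test): project_id=4 -> matches Helix
  - task 3 (Refactor): project_id=NULL, no match -> kept with NULL
  - task 4 (Implement): project_id=2 -> matches Nimbus
  - task 5 (Optimize): project_id=NULL, no match -> kept with NULL
All 5 rows appear; 2 have NULL project.

SQL:
SELECT a.name, b.name AS project
FROM tasks a
LEFT JOIN projects b ON a.project_id = b.id

Result:
name      | project
----------+--------
Deploy    | Nova   
Test      | Helix  
Refactor  | NULL   
Implement | Nimbus 
Optimize  | NULL   


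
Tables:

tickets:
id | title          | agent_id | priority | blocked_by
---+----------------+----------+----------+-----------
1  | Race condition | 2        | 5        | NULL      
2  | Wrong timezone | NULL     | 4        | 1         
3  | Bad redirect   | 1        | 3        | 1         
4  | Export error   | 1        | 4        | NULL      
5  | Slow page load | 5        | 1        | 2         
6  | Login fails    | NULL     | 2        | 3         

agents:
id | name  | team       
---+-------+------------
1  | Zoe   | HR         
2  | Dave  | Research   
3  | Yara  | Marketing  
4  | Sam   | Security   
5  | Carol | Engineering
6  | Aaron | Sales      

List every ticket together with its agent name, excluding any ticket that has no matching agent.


INNER JOIN keeps only tickets rows whose agent_id matches an id in agents. Walk through each ticket:
  - ticket 1 (Race condition): agent_id=2 -> matches Dave
  - ticket 2 (Wrong timezone): agent_id=NULL, no match -> dropped
  - ticket 3 (Bad redirect): agent_id=1 -> matches Zoe
  - ticket 4 (Export error): agent_id=1 -> matches Zoe
  - ticket 5 (Slow page load): agent_id=5 -> matches Carol
  - ticket 6 (Login fails): agent_id=NULL, no match -> dropped
So 2 of 6 rows are dropped.

SQL:
SELECT a.title, b.name AS agent
FROM tickets a
INNER JOIN agents b ON a.agent_id = b.id

Result:
title          | agent
---------------+------
Race condition | Dave 
Bad redirect   | Zoe  
Export error   | Zoe  
Slow page load | Carol


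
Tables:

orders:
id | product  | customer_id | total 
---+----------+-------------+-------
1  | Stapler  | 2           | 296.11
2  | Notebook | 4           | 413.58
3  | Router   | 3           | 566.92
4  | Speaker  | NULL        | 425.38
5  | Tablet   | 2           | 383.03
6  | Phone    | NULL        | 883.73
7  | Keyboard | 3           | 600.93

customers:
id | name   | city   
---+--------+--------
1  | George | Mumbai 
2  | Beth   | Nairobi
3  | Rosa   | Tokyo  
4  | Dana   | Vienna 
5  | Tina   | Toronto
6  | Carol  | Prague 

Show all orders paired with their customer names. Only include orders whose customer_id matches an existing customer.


INNER JOIN keeps only orders rows whose customer_id matches an id in customers. Walk through each order:
  - order 1 (Stapler): customer_id=2 -> matches Beth
  - order 2 (Notebook): customer_id=4 -> matches Dana
  - order 3 (Router): customer_id=3 -> matches Rosa
  - order 4 (Speaker): customer_id=NULL, no match -> dropped
  - order 5 (Tablet): customer_id=2 -> matches Beth
  - order 6 (Phone): customer_id=NULL, no match -> dropped
  - order 7 (Keyboard): customer_id=3 -> matches Rosa
So 2 of 7 rows are dropped.

SQL:
SELECT a.product, b.name AS customer
FROM orders a
INNER JOIN customers b ON a.customer_id = b.id

Result:
product  | customer
---------+---------
Stapler  | Beth    
Notebook | Dana    
Router   | Rosa    
Tablet   | Beth    
Keyboard | Rosa    


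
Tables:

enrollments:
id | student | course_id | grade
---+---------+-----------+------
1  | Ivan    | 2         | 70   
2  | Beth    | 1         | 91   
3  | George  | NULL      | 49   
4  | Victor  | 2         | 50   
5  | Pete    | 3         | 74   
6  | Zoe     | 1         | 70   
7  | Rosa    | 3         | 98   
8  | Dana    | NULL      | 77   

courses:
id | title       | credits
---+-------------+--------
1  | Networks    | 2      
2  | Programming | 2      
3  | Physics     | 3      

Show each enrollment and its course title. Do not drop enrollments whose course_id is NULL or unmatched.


LEFT JOIN keeps every row from enrollments (the left table); where course_id has no match in courses, the course columns become NULL. Walk through each enrollment:
  - enrollment 1 (Ivan): course_id=2 -> matches Programming
  - enrollment 2 (Beth): course_id=1 -> matches Networks
  - enrollment 3 (George): course_id=NULL, no match -> kept with NULL
  - enrollment 4 (Victor): course_id=2 -> matches Programming
  - enrollment 5 (Pete): course_id=3 -> matches Physics
  - enrollment 6 (Zoe): course_id=1 -> matches Networks
  - enrollment 7 (Rosa): course_id=3 -> matches Physics
  - enrollment 8 (Dana): course_id=NULL, no match -> kept with NULL
All 8 rows appear; 2 have NULL course.

SQL:
SELECT a.student, b.title AS course
FROM enrollments a
LEFT JOIN courses b ON a.course_id = b.id

Result:
student | course     
--------+------------
Ivan    | Programming
Beth    | Networks   
George  | NULL       
Victor  | Programming
Pete    | Physics    
Zoe     | Networks   
Rosa    | Physics    
Dana    | NULL       


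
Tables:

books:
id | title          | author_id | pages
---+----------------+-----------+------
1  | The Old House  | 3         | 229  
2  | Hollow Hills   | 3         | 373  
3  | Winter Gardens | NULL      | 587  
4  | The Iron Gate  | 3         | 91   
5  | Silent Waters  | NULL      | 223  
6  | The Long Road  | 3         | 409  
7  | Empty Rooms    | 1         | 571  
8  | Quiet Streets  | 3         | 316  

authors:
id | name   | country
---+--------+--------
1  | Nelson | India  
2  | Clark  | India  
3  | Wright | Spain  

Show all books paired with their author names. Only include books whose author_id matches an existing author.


INNER JOIN keeps only books rows whose author_id matches an id in authors. Walk through each book:
  - book 1 (The Old House): author_id=3 -> matches Wright
  - book 2 (Hollow Hills): author_id=3 -> matches Wright
  - book 3 (Winter Gardens): author_id=NULL, no match -> dropped
  - book 4 (The Iron Gate): author_id=3 -> matches Wright
  - book 5 (Silent Waters): author_id=NULL, no match -> dropped
  - book 6 (The Long Road): author_id=3 -> matches Wright
  - book 7 (Empty Rooms): author_id=1 -> matches Nelson
  - book 8 (Quiet Streets): author_id=3 -> matches Wright
So 2 of 8 rows are dropped.

SQL:
SELECT a.title, b.name AS author
FROM books a
INNER JOIN authors b ON a.author_id = b.id

Result:
title         | author
--------------+-------
The Old House | Wright
Hollow Hills  | Wright
The Iron Gate | Wright
The Long Road | Wright
Empty Rooms   | Nelson
Quiet Streets | Wright


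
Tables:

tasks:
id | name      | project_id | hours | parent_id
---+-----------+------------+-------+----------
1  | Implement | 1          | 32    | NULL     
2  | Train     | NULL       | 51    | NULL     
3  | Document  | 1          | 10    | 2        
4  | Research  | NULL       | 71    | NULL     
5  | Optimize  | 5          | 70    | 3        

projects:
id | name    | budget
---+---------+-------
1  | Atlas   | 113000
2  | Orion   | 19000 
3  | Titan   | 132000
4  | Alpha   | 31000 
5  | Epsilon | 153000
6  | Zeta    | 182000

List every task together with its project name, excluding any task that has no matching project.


INNER JOIN keeps only tasks rows whose project_id matches an id in projects. Walk through each task:
  - task 1 (Implement): project_id=1 -> matches Atlas
  - task 2 (Train): project_id=NULL, no match -> dropped
  - task 3 (Document): project_id=1 -> matches Atlas
  - task 4 (Research): project_id=NULL, no match -> dropped
  - task 5 (Optimize): project_id=5 -> matches Epsilon
So 2 of 5 rows are dropped.

SQL:
SELECT a.name, b.name AS project
FROM tasks a
INNER JOIN projects b ON a.project_id = b.id

Result:
name      | project
----------+--------
Implement | Atlas  
Document  | Atlas  
Optimize  | Epsilon


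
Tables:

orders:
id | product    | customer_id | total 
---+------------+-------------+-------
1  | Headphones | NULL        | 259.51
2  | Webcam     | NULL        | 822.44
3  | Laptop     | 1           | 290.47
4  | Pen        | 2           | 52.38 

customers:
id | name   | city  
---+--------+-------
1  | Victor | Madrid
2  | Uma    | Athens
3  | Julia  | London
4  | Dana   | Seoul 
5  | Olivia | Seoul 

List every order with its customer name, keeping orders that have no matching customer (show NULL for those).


LEFT JOIN keeps every row from orders (the left table); where customer_id has no match in customers, the customer columns become NULL. Walk through each order:
  - order 1 (Headphones): customer_id=NULL, no match -> kept with NULL
  - order 2 (Webcam): customer_id=NULL, no match -> kept with NULL
  - order 3 (Laptop): customer_id=1 -> matches Victor
  - order 4 (Pen): customer_id=2 -> matches Uma
All 4 rows appear; 2 have NULL customer.

SQL:
SELECT a.product, b.name AS customer
FROM orders a
LEFT JOIN customers b ON a.customer_id = b.id

Result:
product    | customer
-----------+---------
Headphones | NULL    
Webcam     | NULL    
Laptop     | Victor  
Pen        | Uma     


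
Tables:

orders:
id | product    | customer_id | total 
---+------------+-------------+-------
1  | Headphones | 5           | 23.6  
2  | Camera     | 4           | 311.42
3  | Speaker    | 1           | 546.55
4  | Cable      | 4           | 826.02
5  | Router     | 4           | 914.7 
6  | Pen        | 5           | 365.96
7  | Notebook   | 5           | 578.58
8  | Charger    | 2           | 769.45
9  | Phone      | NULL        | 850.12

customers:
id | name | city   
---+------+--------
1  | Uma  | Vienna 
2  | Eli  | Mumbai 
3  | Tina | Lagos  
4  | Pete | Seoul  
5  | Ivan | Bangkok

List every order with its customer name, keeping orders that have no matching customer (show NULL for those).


LEFT JOIN keeps every row from orders (the left table); where customer_id has no match in customers, the customer columns become NULL. Walk through each order:
  - order 1 (Headphones): customer_id=5 -> matches Ivan
  - order 2 (Camera): customer_id=4 -> matches Pete
  - order 3 (Speaker): customer_id=1 -> matches Uma
  - order 4 (Cable): customer_id=4 -> matches Pete
  - order 5 (Router): customer_id=4 -> matches Pete
  - order 6 (Pen): customer_id=5 -> matches Ivan
  - order 7 (Notebook): customer_id=5 -> matches Ivan
  - order 8 (Charger): customer_id=2 -> matches Eli
  - order 9 (Phone): customer_id=NULL, no match -> kept with NULL
All 9 rows appear; 1 has NULL customer.

SQL:
SELECT a.product, b.name AS customer
FROM orders a
LEFT JOIN customers b ON a.customer_id = b.id

Result:
product    | customer
-----------+---------
Headphones | Ivan    
Camera     | Pete    
Speaker    | Uma     
Cable      | Pete    
Router     | Pete    
Pen        | Ivan    
Notebook   | Ivan    
Charger    | Eli     
Phone      | NULL    


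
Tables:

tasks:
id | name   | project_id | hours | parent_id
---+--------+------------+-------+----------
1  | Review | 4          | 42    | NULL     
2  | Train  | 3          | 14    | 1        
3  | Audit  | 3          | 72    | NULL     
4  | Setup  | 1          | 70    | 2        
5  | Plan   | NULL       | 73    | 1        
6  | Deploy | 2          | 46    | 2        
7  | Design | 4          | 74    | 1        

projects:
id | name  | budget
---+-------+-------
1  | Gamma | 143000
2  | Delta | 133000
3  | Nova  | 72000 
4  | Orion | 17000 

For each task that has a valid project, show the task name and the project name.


INNER JOIN keeps only tasks rows whose project_id matches an id in projects. Walk through each task:
  - task 1 (Review): project_id=4 -> matches Orion
  - task 2 (Train): project_id=3 -> matches Nova
  - task 3 (Audit): project_id=3 -> matches Nova
  - task 4 (Setup): project_id=1 -> matches Gamma
  - task 5 (Plan): project_id=NULL, no match -> dropped
  - task 6 (Deploy): project_id=2 -> matches Delta
  - task 7 (Design): project_id=4 -> matches Orion
So 1 of 7 rows is dropped.

SQL:
SELECT a.name, b.name AS project
FROM tasks a
INNER JOIN projects b ON a.project_id = b.id

Result:
name   | project
-------+--------
Review | Orion  
Train  | Nova   
Audit  | Nova   
Setup  | Gamma  
Deploy | Delta  
Design | Orion  


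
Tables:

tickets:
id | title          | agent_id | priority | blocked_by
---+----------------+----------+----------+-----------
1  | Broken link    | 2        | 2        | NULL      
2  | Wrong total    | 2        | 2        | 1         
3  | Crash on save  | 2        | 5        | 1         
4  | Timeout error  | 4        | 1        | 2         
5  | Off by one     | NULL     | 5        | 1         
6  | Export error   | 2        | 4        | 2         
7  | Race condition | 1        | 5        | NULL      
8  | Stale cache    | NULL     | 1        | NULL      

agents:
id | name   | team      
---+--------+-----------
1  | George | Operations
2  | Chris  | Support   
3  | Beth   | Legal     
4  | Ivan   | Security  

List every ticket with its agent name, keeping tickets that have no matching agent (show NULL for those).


LEFT JOIN keeps every row from tickets (the left table); where agent_id has no match in agents, the agent columns become NULL. Walk through each ticket:
  - ticket 1 (Broken link): agent_id=2 -> matches Chris
  - ticket 2 (Wrong total): agent_id=2 -> matches Chris
  - ticket 3 (Crash on save): agent_id=2 -> matches Chris
  - ticket 4 (Timeout error): agent_id=4 -> matches Ivan
  - ticket 5 (Off by one): agent_id=NULL, no match -> kept with NULL
  - ticket 6 (Export error): agent_id=2 -> matches Chris
  - ticket 7 (Race condition): agent_id=1 -> matches George
  - ticket 8 (Stale cache): agent_id=NULL, no match -> kept with NULL
All 8 rows appear; 2 have NULL agent.

SQL:
SELECT a.title, b.name AS agent
FROM tickets a
LEFT JOIN agents b ON a.agent_id = b.id

Result:
title          | agent 
---------------+-------
Broken link    | Chris 
Wrong total    | Chris 
Crash on save  | Chris 
Timeout error  | Ivan  
Off by one     | NULL  
Export error   | Chris 
Race condition | George
Stale cache    | NULL  


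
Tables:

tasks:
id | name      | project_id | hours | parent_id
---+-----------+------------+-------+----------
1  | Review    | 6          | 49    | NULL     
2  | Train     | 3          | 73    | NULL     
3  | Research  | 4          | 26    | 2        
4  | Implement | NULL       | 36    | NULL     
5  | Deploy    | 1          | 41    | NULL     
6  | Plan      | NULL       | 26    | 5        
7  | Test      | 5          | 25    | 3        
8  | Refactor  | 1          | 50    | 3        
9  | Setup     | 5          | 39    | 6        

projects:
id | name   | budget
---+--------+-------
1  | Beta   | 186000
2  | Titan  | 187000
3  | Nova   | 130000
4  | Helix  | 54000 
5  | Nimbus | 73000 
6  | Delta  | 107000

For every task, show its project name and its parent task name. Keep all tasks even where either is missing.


Two LEFT JOINs from the same base table tasks: one to projects via project_id, one to tasks itself via parent_id. Both are LEFT so every task is preserved.
Match against projects:
  - task 1 (Review): project_id=6 -> matches Delta
  - task 2 (Train): project_id=3 -> matches Nova
  - task 3 (Research): project_id=4 -> matches Helix
  - task 4 (Implement): project_id=NULL, no match -> kept with NULL
  - task 5 (Deploy): project_id=1 -> matches Beta
  - task 6 (Plan): project_id=NULL, no match -> kept with NULL
  - task 7 (Test): project_id=5 -> matches Nimbus
  - task 8 (Refactor): project_id=1 -> matches Beta
  - task 9 (Setup): project_id=5 -> matches Nimbus
Match against tasks (self):
  - task 1 (Review): parent_id=NULL -> NULL
  - task 2 (Train): parent_id=NULL -> NULL
  - task 3 (Research): parent_id=2 -> Train
  - task 4 (Implement): parent_id=NULL -> NULL
  - task 5 (Deploy): parent_id=NULL -> NULL
  - task 6 (Plan): parent_id=5 -> Deploy
  - task 7 (Test): parent_id=3 -> Research
  - task 8 (Refactor): parent_id=3 -> Research
  - task 9 (Setup): parent_id=6 -> Plan

SQL:
SELECT a.name, b.name AS project, c.name AS parent
FROM tasks a
LEFT JOIN projects b ON a.project_id = b.id
LEFT JOIN tasks c ON a.parent_id = c.id

Result:
name      | project | parent  
----------+---------+---------
Review    | Delta   | NULL    
Train     | Nova    | NULL    
Research  | Helix   | Train   
Implement | NULL    | NULL    
Deploy    | Beta    | NULL    
Plan      | NULL    | Deploy  
Test      | Nimbus  | Research
Refactor  | Beta    | Research
Setup     | Nimbus  | Plan    


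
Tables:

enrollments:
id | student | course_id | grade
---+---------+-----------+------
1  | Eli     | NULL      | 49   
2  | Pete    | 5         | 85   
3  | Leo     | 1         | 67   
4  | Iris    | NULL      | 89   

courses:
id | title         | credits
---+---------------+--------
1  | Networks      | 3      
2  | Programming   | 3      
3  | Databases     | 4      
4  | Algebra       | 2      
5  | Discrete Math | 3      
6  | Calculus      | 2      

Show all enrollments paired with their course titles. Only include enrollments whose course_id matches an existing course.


INNER JOIN keeps only enrollments rows whose course_id matches an id in courses. Walk through each enrollment:
  - enrollment 1 (Eli): course_id=NULL, no match -> dropped
  - enrollment 2 (Pete): course_id=5 -> matches Discrete Math
  - enrollment 3 (Leo): course_id=1 -> matches Networks
  - enrollment 4 (Iris): course_id=NULL, no match -> dropped
So 2 of 4 rows are dropped.

SQL:
SELECT a.student, b.title AS course
FROM enrollments a
INNER JOIN courses b ON a.course_id = b.id

Result:
student | course       
--------+--------------
Pete    | Discrete Math
Leo     | Networks     


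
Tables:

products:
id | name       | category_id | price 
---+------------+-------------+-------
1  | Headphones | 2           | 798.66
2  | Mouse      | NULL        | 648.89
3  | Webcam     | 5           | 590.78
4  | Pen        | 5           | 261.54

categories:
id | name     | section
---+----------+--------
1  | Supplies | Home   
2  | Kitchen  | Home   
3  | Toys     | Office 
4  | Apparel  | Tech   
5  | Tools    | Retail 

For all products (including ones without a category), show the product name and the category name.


LEFT JOIN keeps every row from products (the left table); where category_id has no match in categories, the category columns become NULL. Walk through each product:
  - product 1 (Headphones): category_id=2 -> matches Kitchen
  - product 2 (Mouse): category_id=NULL, no match -> kept with NULL
  - product 3 (Webcam): category_id=5 -> matches Tools
  - product 4 (Pen): category_id=5 -> matches Tools
All 4 rows appear; 1 has NULL category.

SQL:
SELECT a.name, b.name AS category
FROM products a
LEFT JOIN categories b ON a.category_id = b.id

Result:
name       | category
-----------+---------
Headphones | Kitchen 
Mouse      | NULL    
Webcam     | Tools   
Pen        | Tools   


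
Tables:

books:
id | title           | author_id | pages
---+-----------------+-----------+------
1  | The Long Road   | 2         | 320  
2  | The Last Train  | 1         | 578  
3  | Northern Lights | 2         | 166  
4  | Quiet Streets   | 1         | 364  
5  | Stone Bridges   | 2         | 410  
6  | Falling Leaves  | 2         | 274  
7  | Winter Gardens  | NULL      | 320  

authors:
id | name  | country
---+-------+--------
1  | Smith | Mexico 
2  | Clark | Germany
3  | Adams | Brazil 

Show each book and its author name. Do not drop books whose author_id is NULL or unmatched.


LEFT JOIN keeps every row from books (the left table); where author_id has no match in authors, the author columns become NULL. Walk through each book:
  - book 1 (The Long Road): author_id=2 -> matches Clark
  - book 2 (The Last Train): author_id=1 -> matches Smith
  - book 3 (Northern Lights): author_id=2 -> matches Clark
  - book 4 (Quiet Streets): author_id=1 -> matches Smith
  - book 5 (Stone Bridges): author_id=2 -> matches Clark
  - book 6 (Falling Leaves): author_id=2 -> matches Clark
  - book 7 (Winter Gardens): author_id=NULL, no match -> kept with NULL
All 7 rows appear; 1 has NULL author.

SQL:
SELECT a.title, b.name AS author
FROM books a
LEFT JOIN authors b ON a.author_id = b.id

Result:
title           | author
----------------+-------
The Long Road   | Clark 
The Last Train  | Smith 
Northern Lights | Clark 
Quiet Streets   | Smith 
Stone Bridges   | Clark 
Falling Leaves  | Clark 
Winter Gardens  | NULL  


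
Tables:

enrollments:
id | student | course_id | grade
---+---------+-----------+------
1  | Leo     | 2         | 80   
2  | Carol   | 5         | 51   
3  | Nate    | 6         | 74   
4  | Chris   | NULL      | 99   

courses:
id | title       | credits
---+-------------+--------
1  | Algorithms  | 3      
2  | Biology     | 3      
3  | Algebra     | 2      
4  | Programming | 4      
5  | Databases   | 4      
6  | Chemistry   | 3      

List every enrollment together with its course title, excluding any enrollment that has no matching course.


INNER JOIN keeps only enrollments rows whose course_id matches an id in courses. Walk through each enrollment:
  - enrollment 1 (Leo): course_id=2 -> matches Biology
  - enrollment 2 (Carol): course_id=5 -> matches Databases
  - enrollment 3 (Nate): course_id=6 -> matches Chemistry
  - enrollment 4 (Chris): course_id=NULL, no match -> dropped
So 1 of 4 rows is dropped.

SQL:
SELECT a.student, b.title AS course
FROM enrollments a
INNER JOIN courses b ON a.course_id = b.id

Result:
student | course   
--------+----------
Leo     | Biology  
Carol   | Databases
Nate    | Chemistry


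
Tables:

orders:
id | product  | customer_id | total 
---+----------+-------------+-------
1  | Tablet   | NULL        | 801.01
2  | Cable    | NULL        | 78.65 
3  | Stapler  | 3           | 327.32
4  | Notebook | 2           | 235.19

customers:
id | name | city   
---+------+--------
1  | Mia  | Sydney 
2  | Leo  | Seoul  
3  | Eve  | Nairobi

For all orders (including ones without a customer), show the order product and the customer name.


LEFT JOIN keeps every row from orders (the left table); where customer_id has no match in customers, the customer columns become NULL. Walk through each order:
  - order 1 (Tablet): customer_id=NULL, no match -> kept with NULL
  - order 2 (Cable): customer_id=NULL, no match -> kept with NULL
  - order 3 (Stapler): customer_id=3 -> matches Eve
  - order 4 (Notebook): customer_id=2 -> matches Leo
All 4 rows appear; 2 have NULL customer.

SQL:
SELECT a.product, b.name AS customer
FROM orders a
LEFT JOIN customers b ON a.customer_id = b.id

Result:
product  | customer
---------+---------
Tablet   | NULL    
Cable    | NULL    
Stapler  | Eve     
Notebook | Leo     


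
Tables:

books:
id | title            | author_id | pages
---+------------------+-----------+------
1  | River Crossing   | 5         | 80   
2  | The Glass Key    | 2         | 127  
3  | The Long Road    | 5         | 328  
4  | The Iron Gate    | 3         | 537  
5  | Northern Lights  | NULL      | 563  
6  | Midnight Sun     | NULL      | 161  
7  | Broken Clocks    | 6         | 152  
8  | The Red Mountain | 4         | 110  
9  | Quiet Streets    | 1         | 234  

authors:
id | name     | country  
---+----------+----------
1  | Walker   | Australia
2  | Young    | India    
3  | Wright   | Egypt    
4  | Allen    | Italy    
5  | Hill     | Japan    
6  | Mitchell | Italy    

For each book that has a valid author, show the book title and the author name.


INNER JOIN keeps only books rows whose author_id matches an id in authors. Walk through each book:
  - book 1 (River Crossing): author_id=5 -> matches Hill
  - book 2 (The Glass Key): author_id=2 -> matches Young
  - book 3 (The Long Road): author_id=5 -> matches Hill
  - book 4 (The Iron Gate): author_id=3 -> matches Wright
  - book 5 (Northern Lights): author_id=NULL, no match -> dropped
  - book 6 (Midnight Sun): author_id=NULL, no match -> dropped
  - book 7 (Broken Clocks): author_id=6 -> matches Mitchell
  - book 8 (The Red Mountain): author_id=4 -> matches Allen
  - book 9 (Quiet Streets): author_id=1 -> matches Walker
So 2 of 9 rows are dropped.

SQL:
SELECT a.title, b.name AS author
FROM books a
INNER JOIN authors b ON a.author_id = b.id

Result:
title            | author  
-----------------+---------
River Crossing   | Hill    
The Glass Key    | Young   
The Long Road    | Hill    
The Iron Gate    | Wright  
Broken Clocks    | Mitchell
The Red Mountain | Allen   
Quiet Streets    | Walker  


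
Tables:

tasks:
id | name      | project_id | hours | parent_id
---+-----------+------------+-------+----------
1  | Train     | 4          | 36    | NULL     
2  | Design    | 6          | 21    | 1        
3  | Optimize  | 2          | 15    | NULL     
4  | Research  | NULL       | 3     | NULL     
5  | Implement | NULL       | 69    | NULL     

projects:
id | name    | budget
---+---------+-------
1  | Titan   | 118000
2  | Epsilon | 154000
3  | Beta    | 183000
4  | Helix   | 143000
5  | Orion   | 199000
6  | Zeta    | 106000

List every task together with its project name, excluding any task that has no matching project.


INNER JOIN keeps only tasks rows whose project_id matches an id in projects. Walk through each task:
  - task 1 (Train): project_id=4 -> matches Helix
  - task 2 (Design): project_id=6 -> matches Zeta
  - task 3 (Optimize): project_id=2 -> matches Epsilon
  - task 4 (Research): project_id=NULL, no match -> dropped
  - task 5 (Implement): project_id=NULL, no match -> dropped
So 2 of 5 rows are dropped.

SQL:
SELECT a.name, b.name AS project
FROM tasks a
INNER JOIN projects b ON a.project_id = b.id

Result:
name     | project
---------+--------
Train    | Helix  
Design   | Zeta   
Optimize | Epsilon


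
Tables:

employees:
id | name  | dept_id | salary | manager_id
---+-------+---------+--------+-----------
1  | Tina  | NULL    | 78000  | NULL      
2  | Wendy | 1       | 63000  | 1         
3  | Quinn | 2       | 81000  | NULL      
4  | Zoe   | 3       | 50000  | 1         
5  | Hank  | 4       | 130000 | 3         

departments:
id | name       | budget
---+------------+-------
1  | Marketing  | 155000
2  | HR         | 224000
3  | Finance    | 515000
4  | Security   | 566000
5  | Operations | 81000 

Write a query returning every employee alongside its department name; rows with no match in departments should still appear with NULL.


LEFT JOIN keeps every row from employees (the left table); where dept_id has no match in departments, the department columns become NULL. Walk through each employee:
  - employee 1 (Tina): dept_id=NULL, no match -> kept with NULL
  - employee 2 (Wendy): dept_id=1 -> matches Marketing
  - employee 3 (Quinn): dept_id=2 -> matches HR
  - employee 4 (Zoe): dept_id=3 -> matches Finance
  - employee 5 (Hank): dept_id=4 -> matches Security
All 5 rows appear; 1 has NULL department.

SQL:
SELECT a.name, b.name AS department
FROM employees a
LEFT JOIN departments b ON a.dept_id = b.id

Result:
name  | department
------+-----------
Tina  | NULL      
Wendy | Marketing 
Quinn | HR        
Zoe   | Finance   
Hank  | Security  


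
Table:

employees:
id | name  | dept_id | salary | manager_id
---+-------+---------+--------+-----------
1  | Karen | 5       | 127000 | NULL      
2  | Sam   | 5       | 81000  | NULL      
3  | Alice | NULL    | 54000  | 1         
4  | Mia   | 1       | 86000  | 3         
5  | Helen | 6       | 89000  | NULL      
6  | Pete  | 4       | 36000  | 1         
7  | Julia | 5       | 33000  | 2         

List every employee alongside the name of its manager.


This is a self-join: employees is joined to a second copy of itself, matching each row's manager_id to another row's id. Use LEFT JOIN so rows with manager_id=NULL are kept.
  - employee 1 (Karen): manager_id=NULL -> NULL
  - employee 2 (Sam): manager_id=NULL -> NULL
  - employee 3 (Alice): manager_id=1 -> Karen
  - employee 4 (Mia): manager_id=3 -> Alice
  - employee 5 (Helen): manager_id=NULL -> NULL
  - employee 6 (Pete): manager_id=1 -> Karen
  - employee 7 (Julia): manager_id=2 -> Sam

SQL:
SELECT a.name AS item, b.name AS manager
FROM employees a
LEFT JOIN employees b ON a.manager_id = b.id

Result:
item  | manager
------+--------
Karen | NULL   
Sam   | NULL   
Alice | Karen  
Mia   | Alice  
Helen | NULL   
Pete  | Karen  
Julia | Sam    


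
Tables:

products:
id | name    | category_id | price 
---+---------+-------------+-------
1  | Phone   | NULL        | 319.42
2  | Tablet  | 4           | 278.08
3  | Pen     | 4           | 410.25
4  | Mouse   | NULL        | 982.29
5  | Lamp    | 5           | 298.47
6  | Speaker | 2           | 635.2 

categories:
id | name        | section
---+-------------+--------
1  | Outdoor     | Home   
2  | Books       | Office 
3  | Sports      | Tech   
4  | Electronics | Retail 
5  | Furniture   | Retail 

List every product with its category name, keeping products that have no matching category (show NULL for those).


LEFT JOIN keeps every row from products (the left table); where category_id has no match in categories, the category columns become NULL. Walk through each product:
  - product 1 (Phone): category_id=NULL, no match -> kept with NULL
  - product 2 (Tablet): category_id=4 -> matches Electronics
  - product 3 (Pen): category_id=4 -> matches Electronics
  - product 4 (Mouse): category_id=NULL, no match -> kept with NULL
  - product 5 (Lamp): category_id=5 -> matches Furniture
  - product 6 (Speaker): category_id=2 -> matches Books
All 6 rows appear; 2 have NULL category.

SQL:
SELECT a.name, b.name AS category
FROM products a
LEFT JOIN categories b ON a.category_id = b.id

Result:
name    | category   
--------+------------
Phone   | NULL       
Tablet  | Electronics
Pen     | Electronics
Mouse   | NULL       
Lamp    | Furniture  
Speaker | Books      


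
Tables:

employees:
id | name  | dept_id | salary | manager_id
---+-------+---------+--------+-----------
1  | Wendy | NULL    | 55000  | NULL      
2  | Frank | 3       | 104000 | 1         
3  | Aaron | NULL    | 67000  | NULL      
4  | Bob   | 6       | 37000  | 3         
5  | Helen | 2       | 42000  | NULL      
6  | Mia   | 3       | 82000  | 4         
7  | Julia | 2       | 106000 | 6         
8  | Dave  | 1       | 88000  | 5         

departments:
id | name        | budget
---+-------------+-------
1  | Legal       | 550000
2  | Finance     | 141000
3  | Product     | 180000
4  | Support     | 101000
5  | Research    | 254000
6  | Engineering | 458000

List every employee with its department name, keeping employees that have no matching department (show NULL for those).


LEFT JOIN keeps every row from employees (the left table); where dept_id has no match in departments, the department columns become NULL. Walk through each employee:
  - employee 1 (Wendy): dept_id=NULL, no match -> kept with NULL
  - employee 2 (Frank): dept_id=3 -> matches Product
  - employee 3 (Aaron): dept_id=NULL, no match -> kept with NULL
  - employee 4 (Bob): dept_id=6 -> matches Engineering
  - employee 5 (Helen): dept_id=2 -> matches Finance
  - employee 6 (Mia): dept_id=3 -> matches Product
  - employee 7 (Julia): dept_id=2 -> matches Finance
  - employee 8 (Dave): dept_id=1 -> matches Legal
All 8 rows appear; 2 have NULL department.

SQL:
SELECT a.name, b.name AS department
FROM employees a
LEFT JOIN departments b ON a.dept_id = b.id

Result:
name  | department 
------+------------
Wendy | NULL       
Frank | Product    
Aaron | NULL       
Bob   | Engineering
Helen | Finance    
Mia   | Product    
Julia | Finance    
Dave  | Legal      


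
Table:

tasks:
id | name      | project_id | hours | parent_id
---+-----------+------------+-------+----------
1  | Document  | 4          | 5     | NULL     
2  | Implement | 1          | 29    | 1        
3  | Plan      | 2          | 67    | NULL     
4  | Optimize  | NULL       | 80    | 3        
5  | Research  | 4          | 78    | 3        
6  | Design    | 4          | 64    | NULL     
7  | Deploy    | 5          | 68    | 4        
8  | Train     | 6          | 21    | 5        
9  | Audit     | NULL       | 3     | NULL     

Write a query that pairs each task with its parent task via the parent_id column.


This is a self-join: tasks is joined to a second copy of itself, matching each row's parent_id to another row's id. Use LEFT JOIN so rows with parent_id=NULL are kept.
  - task 1 (Document): parent_id=NULL -> NULL
  - task 2 (Implement): parent_id=1 -> Document
  - task 3 (Plan): parent_id=NULL -> NULL
  - task 4 (Optimize): parent_id=3 -> Plan
  - task 5 (Research): parent_id=3 -> Plan
  - task 6 (Design): parent_id=NULL -> NULL
  - task 7 (Deploy): parent_id=4 -> Optimize
  - task 8 (Train): parent_id=5 -> Research
  - task 9 (Audit): parent_id=NULL -> NULL

SQL:
SELECT a.name AS item, b.name AS parent
FROM tasks a
LEFT JOIN tasks b ON a.parent_id = b.id

Result:
item      | parent  
----------+---------
Document  | NULL    
Implement | Document
Plan      | NULL    
Optimize  | Plan    
Research  | Plan    
Design    | NULL    
Deploy    | Optimize
Train     | Research
Audit     | NULL    


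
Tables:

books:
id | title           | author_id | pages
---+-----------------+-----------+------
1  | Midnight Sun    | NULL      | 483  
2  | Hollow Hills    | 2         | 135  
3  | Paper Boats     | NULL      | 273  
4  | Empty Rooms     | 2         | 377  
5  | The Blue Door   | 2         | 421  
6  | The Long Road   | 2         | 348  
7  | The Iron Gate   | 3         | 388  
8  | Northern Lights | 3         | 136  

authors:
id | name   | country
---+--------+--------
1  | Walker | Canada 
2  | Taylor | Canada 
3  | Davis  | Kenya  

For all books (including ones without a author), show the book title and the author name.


LEFT JOIN keeps every row from books (the left table); where author_id has no match in authors, the author columns become NULL. Walk through each book:
  - book 1 (Midnight Sun): author_id=NULL, no match -> kept with NULL
  - book 2 (Hollow Hills): author_id=2 -> matches Taylor
  - book 3 (Paper Boats): author_id=NULL, no match -> kept with NULL
  - book 4 (Empty Rooms): author_id=2 -> matches Taylor
  - book 5 (The Blue Door): author_id=2 -> matches Taylor
  - book 6 (The Long Road): author_id=2 -> matches Taylor
  - book 7 (The Iron Gate): author_id=3 -> matches Davis
  - book 8 (Northern Lights): author_id=3 -> matches Davis
All 8 rows appear; 2 have NULL author.

SQL:
SELECT a.title, b.name AS author
FROM books a
LEFT JOIN authors b ON a.author_id = b.id

Result:
title           | author
----------------+-------
Midnight Sun    | NULL  
Hollow Hills    | Taylor
Paper Boats     | NULL  
Empty Rooms     | Taylor
The Blue Door   | Taylor
The Long Road   | Taylor
The Iron Gate   | Davis 
Northern Lights | Davis 


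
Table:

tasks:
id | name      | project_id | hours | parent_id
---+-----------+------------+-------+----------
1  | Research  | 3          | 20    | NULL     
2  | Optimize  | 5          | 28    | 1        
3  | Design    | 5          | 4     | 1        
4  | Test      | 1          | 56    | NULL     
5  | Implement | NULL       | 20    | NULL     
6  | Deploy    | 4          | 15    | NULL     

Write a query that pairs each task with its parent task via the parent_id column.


This is a self-join: tasks is joined to a second copy of itself, matching each row's parent_id to another row's id. Use LEFT JOIN so rows with parent_id=NULL are kept.
  - task 1 (Research): parent_id=NULL -> NULL
  - task 2 (Optimize): parent_id=1 -> Research
  - task 3 (Design): parent_id=1 -> Research
  - task 4 (Test): parent_id=NULL -> NULL
  - task 5 (Implement): parent_id=NULL -> NULL
  - task 6 (Deploy): parent_id=NULL -> NULL

SQL:
SELECT a.name AS item, b.name AS parent
FROM tasks a
LEFT JOIN tasks b ON a.parent_id = b.id

Result:
item      | parent  
----------+---------
Research  | NULL    
Optimize  | Research
Design    | Research
Test      | NULL    
Implement | NULL    
Deploy    | NULL    


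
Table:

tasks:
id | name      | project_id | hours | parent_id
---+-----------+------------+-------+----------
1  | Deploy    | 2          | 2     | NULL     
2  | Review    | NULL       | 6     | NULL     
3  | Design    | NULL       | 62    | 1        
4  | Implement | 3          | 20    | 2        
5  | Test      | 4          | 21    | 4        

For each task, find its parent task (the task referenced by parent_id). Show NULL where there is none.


This is a self-join: tasks is joined to a second copy of itself, matching each row's parent_id to another row's id. Use LEFT JOIN so rows with parent_id=NULL are kept.
  - task 1 (Deploy): parent_id=NULL -> NULL
  - task 2 (Review): parent_id=NULL -> NULL
  - task 3 (Design): parent_id=1 -> Deploy
  - task 4 (Implement): parent_id=2 -> Review
  - task 5 (Test): parent_id=4 -> Implement

SQL:
SELECT a.name AS item, b.name AS parent
FROM tasks a
LEFT JOIN tasks b ON a.parent_id = b.id

Result:
item      | parent   
----------+----------
Deploy    | NULL     
Review    | NULL     
Design    | Deploy   
Implement | Review   
Test      | Implement


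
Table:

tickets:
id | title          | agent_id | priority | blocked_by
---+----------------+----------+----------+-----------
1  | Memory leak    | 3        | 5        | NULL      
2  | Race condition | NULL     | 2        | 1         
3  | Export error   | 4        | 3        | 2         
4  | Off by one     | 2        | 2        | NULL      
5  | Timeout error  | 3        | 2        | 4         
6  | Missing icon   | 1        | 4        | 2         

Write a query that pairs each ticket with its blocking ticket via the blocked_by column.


This is a self-join: tickets is joined to a second copy of itself, matching each row's blocked_by to another row's id. Use LEFT JOIN so rows with blocked_by=NULL are kept.
  - ticket 1 (Memory leak): blocked_by=NULL -> NULL
  - ticket 2 (Race condition): blocked_by=1 -> Memory leak
  - ticket 3 (Export error): blocked_by=2 -> Race condition
  - ticket 4 (Off by one): blocked_by=NULL -> NULL
  - ticket 5 (Timeout error): blocked_by=4 -> Off by one
  - ticket 6 (Missing icon): blocked_by=2 -> Race condition

SQL:
SELECT a.title AS item, b.title AS blocked_by
FROM tickets a
LEFT JOIN tickets b ON a.blocked_by = b.id

Result:
item           | blocked_by    
---------------+---------------
Memory leak    | NULL          
Race condition | Memory leak   
Export error   | Race condition
Off by one     | NULL          
Timeout error  | Off by one    
Missing icon   | Race condition


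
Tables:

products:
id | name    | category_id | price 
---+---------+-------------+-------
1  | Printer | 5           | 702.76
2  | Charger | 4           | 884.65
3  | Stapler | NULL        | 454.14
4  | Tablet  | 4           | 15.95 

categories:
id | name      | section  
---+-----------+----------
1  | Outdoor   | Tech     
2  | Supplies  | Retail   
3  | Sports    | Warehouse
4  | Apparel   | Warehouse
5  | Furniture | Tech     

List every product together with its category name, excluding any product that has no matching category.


INNER JOIN keeps only products rows whose category_id matches an id in categories. Walk through each product:
  - product 1 (Printer): category_id=5 -> matches Furniture
  - product 2 (Charger): category_id=4 -> matches Apparel
  - product 3 (Stapler): category_id=NULL, no match -> dropped
  - product 4 (Tablet): category_id=4 -> matches Apparel
So 1 of 4 rows is dropped.

SQL:
SELECT a.name, b.name AS category
FROM products a
INNER JOIN categories b ON a.category_id = b.id

Result:
name    | category 
--------+----------
Printer | Furniture
Charger | Apparel  
Tablet  | Apparel  
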